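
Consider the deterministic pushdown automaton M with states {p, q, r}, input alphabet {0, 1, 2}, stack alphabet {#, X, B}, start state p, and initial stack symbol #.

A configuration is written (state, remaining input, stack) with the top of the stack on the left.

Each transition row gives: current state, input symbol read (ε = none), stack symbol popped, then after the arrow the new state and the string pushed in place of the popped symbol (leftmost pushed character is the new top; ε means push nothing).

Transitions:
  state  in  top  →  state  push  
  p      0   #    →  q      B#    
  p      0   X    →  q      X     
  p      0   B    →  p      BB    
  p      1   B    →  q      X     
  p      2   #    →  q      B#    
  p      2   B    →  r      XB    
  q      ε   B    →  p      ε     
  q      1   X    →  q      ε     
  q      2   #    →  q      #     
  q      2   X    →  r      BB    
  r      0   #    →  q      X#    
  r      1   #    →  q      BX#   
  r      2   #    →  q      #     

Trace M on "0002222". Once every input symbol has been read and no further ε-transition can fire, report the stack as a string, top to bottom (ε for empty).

#

(p, 0002222, #) ⊢ (q, 002222, B#) ⊢ (p, 002222, #) ⊢ (q, 02222, B#) ⊢ (p, 02222, #) ⊢ (q, 2222, B#) ⊢ (p, 2222, #) ⊢ (q, 222, B#) ⊢ (p, 222, #) ⊢ (q, 22, B#) ⊢ (p, 22, #) ⊢ (q, 2, B#) ⊢ (p, 2, #) ⊢ (q, ε, B#) ⊢ (p, ε, #)
All input consumed in state p with stack #.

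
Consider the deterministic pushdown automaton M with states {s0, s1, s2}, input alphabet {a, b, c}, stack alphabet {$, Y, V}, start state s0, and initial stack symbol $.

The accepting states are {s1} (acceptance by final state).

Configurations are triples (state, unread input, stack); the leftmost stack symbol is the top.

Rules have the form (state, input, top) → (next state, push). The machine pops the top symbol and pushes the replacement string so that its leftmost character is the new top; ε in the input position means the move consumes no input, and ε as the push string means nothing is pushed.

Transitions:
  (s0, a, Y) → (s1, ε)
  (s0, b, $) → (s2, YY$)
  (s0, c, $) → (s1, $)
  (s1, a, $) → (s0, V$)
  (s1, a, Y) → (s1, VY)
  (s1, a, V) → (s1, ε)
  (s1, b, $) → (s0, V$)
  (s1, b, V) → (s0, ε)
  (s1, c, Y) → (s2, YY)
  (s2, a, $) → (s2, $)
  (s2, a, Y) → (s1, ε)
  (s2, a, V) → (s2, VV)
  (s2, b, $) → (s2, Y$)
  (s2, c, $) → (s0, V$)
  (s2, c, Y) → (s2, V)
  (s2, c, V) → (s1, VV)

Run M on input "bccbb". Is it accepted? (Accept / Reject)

Reject

(s0, bccbb, $)
  read b, top $: go to s2, push YY$ → (s2, ccbb, YY$)
  read c, top Y: go to s2, push V → (s2, cbb, VY$)
  read c, top V: go to s1, push VV → (s1, bb, VVY$)
  read b, top V: go to s0, push ε → (s0, b, VY$)
No transition applies at (s0, b, VY$); input not fully consumed.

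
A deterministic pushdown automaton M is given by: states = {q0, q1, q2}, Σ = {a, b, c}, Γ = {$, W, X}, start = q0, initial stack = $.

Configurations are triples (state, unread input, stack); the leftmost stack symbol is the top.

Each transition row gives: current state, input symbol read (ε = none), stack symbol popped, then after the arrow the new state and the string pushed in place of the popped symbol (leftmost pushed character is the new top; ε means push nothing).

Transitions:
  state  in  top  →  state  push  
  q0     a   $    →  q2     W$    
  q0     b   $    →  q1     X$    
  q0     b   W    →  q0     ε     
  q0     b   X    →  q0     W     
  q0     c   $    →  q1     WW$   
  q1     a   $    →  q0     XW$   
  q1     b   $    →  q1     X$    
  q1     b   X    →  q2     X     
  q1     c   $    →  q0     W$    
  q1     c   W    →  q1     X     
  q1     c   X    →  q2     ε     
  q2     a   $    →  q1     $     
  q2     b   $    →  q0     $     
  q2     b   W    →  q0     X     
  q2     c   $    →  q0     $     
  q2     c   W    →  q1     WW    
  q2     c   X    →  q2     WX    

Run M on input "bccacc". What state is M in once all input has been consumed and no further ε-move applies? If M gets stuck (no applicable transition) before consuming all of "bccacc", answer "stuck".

q1

(q0, bccacc, $)
  read b, top $: go to q1, push X$ → (q1, ccacc, X$)
  read c, top X: go to q2, push ε → (q2, cacc, $)
  read c, top $: go to q0, push $ → (q0, acc, $)
  read a, top $: go to q2, push W$ → (q2, cc, W$)
  read c, top W: go to q1, push WW → (q1, c, WW$)
  read c, top W: go to q1, push X → (q1, ε, XW$)
All input consumed; M is in state q1.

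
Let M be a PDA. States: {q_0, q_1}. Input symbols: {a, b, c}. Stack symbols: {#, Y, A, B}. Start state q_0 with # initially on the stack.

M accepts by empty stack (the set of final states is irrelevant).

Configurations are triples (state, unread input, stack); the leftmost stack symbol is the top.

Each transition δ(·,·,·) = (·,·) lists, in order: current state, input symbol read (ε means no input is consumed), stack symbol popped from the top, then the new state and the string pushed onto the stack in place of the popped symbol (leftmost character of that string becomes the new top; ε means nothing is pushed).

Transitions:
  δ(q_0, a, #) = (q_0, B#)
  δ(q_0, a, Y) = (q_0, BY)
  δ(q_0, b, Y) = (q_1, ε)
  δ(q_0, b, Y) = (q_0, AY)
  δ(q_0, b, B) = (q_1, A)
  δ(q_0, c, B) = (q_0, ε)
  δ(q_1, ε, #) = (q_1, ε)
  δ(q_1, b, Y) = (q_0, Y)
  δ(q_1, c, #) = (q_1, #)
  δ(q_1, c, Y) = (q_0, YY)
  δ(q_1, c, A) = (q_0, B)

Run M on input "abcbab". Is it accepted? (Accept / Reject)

No computation consumes all input and empties the stack.

Reject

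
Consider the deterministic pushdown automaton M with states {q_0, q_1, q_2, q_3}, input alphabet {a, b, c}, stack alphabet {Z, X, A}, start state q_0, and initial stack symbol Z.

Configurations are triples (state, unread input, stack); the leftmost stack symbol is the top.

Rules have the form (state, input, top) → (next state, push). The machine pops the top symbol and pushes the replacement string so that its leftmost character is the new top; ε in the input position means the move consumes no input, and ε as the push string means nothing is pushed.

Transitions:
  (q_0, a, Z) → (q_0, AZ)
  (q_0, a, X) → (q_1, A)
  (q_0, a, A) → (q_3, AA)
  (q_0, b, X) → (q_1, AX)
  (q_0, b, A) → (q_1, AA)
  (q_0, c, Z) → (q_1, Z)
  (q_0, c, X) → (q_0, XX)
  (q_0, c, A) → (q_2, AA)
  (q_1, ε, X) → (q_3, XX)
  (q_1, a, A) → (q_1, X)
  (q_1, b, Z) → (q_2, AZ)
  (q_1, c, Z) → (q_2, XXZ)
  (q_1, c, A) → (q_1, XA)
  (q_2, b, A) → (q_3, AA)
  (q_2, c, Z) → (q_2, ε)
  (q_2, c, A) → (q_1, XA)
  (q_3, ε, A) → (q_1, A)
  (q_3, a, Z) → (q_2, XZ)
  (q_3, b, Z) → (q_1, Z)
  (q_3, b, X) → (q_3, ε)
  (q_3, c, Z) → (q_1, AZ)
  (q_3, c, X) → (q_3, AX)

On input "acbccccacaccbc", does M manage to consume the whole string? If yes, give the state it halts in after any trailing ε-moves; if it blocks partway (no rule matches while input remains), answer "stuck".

q_1

(q_0, acbccccacaccbc, Z)
  read a, top Z: go to q_0, push AZ → (q_0, cbccccacaccbc, AZ)
  read c, top A: go to q_2, push AA → (q_2, bccccacaccbc, AAZ)
  read b, top A: go to q_3, push AA → (q_3, ccccacaccbc, AAAZ)
  ε-move, top A: go to q_1, push A → (q_1, ccccacaccbc, AAAZ)
  read c, top A: go to q_1, push XA → (q_1, cccacaccbc, XAAAZ)
  ε-move, top X: go to q_3, push XX → (q_3, cccacaccbc, XXAAAZ)
  read c, top X: go to q_3, push AX → (q_3, ccacaccbc, AXXAAAZ)
  ε-move, top A: go to q_1, push A → (q_1, ccacaccbc, AXXAAAZ)
  read c, top A: go to q_1, push XA → (q_1, cacaccbc, XAXXAAAZ)
  ε-move, top X: go to q_3, push XX → (q_3, cacaccbc, XXAXXAAAZ)
  read c, top X: go to q_3, push AX → (q_3, acaccbc, AXXAXXAAAZ)
  ε-move, top A: go to q_1, push A → (q_1, acaccbc, AXXAXXAAAZ)
  read a, top A: go to q_1, push X → (q_1, caccbc, XXXAXXAAAZ)
  ε-move, top X: go to q_3, push XX → (q_3, caccbc, XXXXAXXAAAZ)
  read c, top X: go to q_3, push AX → (q_3, accbc, AXXXXAXXAAAZ)
  ε-move, top A: go to q_1, push A → (q_1, accbc, AXXXXAXXAAAZ)
  read a, top A: go to q_1, push X → (q_1, ccbc, XXXXXAXXAAAZ)
  ε-move, top X: go to q_3, push XX → (q_3, ccbc, XXXXXXAXXAAAZ)
  read c, top X: go to q_3, push AX → (q_3, cbc, AXXXXXXAXXAAAZ)
  ε-move, top A: go to q_1, push A → (q_1, cbc, AXXXXXXAXXAAAZ)
  read c, top A: go to q_1, push XA → (q_1, bc, XAXXXXXXAXXAAAZ)
  ε-move, top X: go to q_3, push XX → (q_3, bc, XXAXXXXXXAXXAAAZ)
  read b, top X: go to q_3, push ε → (q_3, c, XAXXXXXXAXXAAAZ)
  read c, top X: go to q_3, push AX → (q_3, ε, AXAXXXXXXAXXAAAZ)
  ε-move, top A: go to q_1, push A → (q_1, ε, AXAXXXXXXAXXAAAZ)
All input consumed; M is in state q_1.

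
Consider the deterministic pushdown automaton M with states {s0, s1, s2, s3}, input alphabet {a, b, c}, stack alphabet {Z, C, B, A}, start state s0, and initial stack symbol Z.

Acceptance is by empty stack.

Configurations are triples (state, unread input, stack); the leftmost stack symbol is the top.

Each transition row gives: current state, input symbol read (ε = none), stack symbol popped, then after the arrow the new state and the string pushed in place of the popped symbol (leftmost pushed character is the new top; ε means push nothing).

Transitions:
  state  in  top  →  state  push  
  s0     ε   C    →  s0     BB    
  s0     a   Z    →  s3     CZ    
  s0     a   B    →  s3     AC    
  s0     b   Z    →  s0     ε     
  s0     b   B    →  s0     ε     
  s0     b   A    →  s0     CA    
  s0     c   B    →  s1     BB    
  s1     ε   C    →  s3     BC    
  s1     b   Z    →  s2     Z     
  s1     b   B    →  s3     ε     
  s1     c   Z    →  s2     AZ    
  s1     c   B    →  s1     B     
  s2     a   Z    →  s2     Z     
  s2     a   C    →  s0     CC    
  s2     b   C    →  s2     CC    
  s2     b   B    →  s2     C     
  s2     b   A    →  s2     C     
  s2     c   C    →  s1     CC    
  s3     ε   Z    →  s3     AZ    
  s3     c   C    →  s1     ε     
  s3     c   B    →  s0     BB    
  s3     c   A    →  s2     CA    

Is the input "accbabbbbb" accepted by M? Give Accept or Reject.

Accept

(s0, accbabbbbb, Z)
  read a, top Z: go to s3, push CZ → (s3, ccbabbbbb, CZ)
  read c, top C: go to s1, push ε → (s1, cbabbbbb, Z)
  read c, top Z: go to s2, push AZ → (s2, babbbbb, AZ)
  read b, top A: go to s2, push C → (s2, abbbbb, CZ)
  read a, top C: go to s0, push CC → (s0, bbbbb, CCZ)
  ε-move, top C: go to s0, push BB → (s0, bbbbb, BBCZ)
  read b, top B: go to s0, push ε → (s0, bbbb, BCZ)
  read b, top B: go to s0, push ε → (s0, bbb, CZ)
  ε-move, top C: go to s0, push BB → (s0, bbb, BBZ)
  read b, top B: go to s0, push ε → (s0, bb, BZ)
  read b, top B: go to s0, push ε → (s0, b, Z)
  read b, top Z: go to s0, push ε → (s0, ε, ε)
All input consumed and the stack is empty.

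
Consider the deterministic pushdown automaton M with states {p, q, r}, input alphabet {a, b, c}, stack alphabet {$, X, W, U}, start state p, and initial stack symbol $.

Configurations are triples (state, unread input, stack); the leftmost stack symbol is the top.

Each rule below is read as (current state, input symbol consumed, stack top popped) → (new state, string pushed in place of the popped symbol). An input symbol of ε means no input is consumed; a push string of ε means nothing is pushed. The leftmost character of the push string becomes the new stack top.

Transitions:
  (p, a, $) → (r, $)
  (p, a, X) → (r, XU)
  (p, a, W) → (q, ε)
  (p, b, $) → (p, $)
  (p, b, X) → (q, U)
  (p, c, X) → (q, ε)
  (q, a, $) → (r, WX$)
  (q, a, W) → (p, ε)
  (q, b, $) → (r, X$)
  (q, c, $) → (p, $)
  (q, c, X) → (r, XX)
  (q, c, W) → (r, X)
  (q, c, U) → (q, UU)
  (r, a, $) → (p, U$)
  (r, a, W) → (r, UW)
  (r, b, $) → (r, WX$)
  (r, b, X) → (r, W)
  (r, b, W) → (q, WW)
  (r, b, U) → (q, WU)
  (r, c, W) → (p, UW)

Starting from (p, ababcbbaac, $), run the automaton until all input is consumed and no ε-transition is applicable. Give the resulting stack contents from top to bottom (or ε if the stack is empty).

UUWX$

(p, ababcbbaac, $) ⊢ (r, babcbbaac, $) ⊢ (r, abcbbaac, WX$) ⊢ (r, bcbbaac, UWX$) ⊢ (q, cbbaac, WUWX$) ⊢ (r, bbaac, XUWX$) ⊢ (r, baac, WUWX$) ⊢ (q, aac, WWUWX$) ⊢ (p, ac, WUWX$) ⊢ (q, c, UWX$) ⊢ (q, ε, UUWX$)
All input consumed in state q with stack UUWX$.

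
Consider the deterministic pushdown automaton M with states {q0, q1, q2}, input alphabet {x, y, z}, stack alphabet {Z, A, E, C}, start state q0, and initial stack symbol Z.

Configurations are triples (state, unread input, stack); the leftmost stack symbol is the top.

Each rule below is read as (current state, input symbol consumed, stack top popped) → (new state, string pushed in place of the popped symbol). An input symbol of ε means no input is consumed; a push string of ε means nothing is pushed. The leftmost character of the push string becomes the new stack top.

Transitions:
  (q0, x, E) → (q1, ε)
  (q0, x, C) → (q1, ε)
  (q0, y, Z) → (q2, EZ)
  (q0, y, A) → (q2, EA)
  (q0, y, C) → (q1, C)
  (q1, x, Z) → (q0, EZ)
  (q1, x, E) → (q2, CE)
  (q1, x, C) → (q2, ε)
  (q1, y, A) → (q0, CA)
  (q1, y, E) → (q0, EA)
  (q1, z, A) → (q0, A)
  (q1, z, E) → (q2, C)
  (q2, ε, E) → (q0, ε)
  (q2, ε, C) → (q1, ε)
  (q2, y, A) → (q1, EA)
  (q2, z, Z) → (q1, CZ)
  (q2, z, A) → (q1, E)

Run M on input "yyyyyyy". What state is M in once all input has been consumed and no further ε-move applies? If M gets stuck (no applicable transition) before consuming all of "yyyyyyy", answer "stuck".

(q0, yyyyyyy, Z)
  read y, top Z: go to q2, push EZ → (q2, yyyyyy, EZ)
  ε-move, top E: go to q0, push ε → (q0, yyyyyy, Z)
  read y, top Z: go to q2, push EZ → (q2, yyyyy, EZ)
  ε-move, top E: go to q0, push ε → (q0, yyyyy, Z)
  read y, top Z: go to q2, push EZ → (q2, yyyy, EZ)
  ε-move, top E: go to q0, push ε → (q0, yyyy, Z)
  read y, top Z: go to q2, push EZ → (q2, yyy, EZ)
  ε-move, top E: go to q0, push ε → (q0, yyy, Z)
  read y, top Z: go to q2, push EZ → (q2, yy, EZ)
  ε-move, top E: go to q0, push ε → (q0, yy, Z)
  read y, top Z: go to q2, push EZ → (q2, y, EZ)
  ε-move, top E: go to q0, push ε → (q0, y, Z)
  read y, top Z: go to q2, push EZ → (q2, ε, EZ)
  ε-move, top E: go to q0, push ε → (q0, ε, Z)
All input consumed; M is in state q0.

q0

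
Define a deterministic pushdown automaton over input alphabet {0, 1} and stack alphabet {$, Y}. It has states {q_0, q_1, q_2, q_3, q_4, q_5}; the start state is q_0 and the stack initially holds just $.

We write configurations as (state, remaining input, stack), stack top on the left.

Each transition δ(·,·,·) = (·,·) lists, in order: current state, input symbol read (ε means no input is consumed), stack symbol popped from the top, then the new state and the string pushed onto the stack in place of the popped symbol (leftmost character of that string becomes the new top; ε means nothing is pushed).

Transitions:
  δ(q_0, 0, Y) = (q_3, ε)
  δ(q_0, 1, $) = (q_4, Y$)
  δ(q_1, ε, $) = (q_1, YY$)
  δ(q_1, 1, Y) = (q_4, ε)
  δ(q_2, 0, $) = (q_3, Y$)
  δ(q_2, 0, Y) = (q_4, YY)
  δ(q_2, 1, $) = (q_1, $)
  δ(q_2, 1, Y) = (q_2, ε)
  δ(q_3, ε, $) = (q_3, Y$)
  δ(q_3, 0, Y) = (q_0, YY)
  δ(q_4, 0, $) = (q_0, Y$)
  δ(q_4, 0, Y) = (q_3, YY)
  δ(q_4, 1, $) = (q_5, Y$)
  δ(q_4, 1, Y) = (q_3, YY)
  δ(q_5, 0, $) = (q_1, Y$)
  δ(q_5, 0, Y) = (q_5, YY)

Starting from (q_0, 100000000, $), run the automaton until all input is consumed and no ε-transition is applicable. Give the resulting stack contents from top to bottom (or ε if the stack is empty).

YYY$

(q_0, 100000000, $)
  read 1, top $: go to q_4, push Y$ → (q_4, 00000000, Y$)
  read 0, top Y: go to q_3, push YY → (q_3, 0000000, YY$)
  read 0, top Y: go to q_0, push YY → (q_0, 000000, YYY$)
  read 0, top Y: go to q_3, push ε → (q_3, 00000, YY$)
  read 0, top Y: go to q_0, push YY → (q_0, 0000, YYY$)
  read 0, top Y: go to q_3, push ε → (q_3, 000, YY$)
  read 0, top Y: go to q_0, push YY → (q_0, 00, YYY$)
  read 0, top Y: go to q_3, push ε → (q_3, 0, YY$)
  read 0, top Y: go to q_0, push YY → (q_0, ε, YYY$)
All input consumed in state q_0 with stack YYY$.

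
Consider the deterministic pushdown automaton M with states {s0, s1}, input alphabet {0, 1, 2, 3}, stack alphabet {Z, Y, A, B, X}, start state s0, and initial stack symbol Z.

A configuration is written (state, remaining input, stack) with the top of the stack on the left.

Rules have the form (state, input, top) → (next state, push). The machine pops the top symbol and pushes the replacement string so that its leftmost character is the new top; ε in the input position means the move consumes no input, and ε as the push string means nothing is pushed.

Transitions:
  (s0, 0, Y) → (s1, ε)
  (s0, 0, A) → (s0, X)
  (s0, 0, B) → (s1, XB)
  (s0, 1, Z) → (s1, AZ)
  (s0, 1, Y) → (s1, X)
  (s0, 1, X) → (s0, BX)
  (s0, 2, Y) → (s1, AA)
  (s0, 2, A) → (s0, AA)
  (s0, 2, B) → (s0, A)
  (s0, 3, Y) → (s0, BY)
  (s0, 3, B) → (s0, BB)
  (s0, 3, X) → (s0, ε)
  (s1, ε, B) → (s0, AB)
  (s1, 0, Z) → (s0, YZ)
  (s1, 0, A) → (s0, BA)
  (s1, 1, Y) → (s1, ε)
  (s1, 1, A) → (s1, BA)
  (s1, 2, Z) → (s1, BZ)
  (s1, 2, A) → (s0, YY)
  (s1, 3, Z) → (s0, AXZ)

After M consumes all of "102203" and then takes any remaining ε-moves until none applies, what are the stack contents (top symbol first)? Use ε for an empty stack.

AAZ

(s0, 102203, Z) ⊢ (s1, 02203, AZ) ⊢ (s0, 2203, BAZ) ⊢ (s0, 203, AAZ) ⊢ (s0, 03, AAAZ) ⊢ (s0, 3, XAAZ) ⊢ (s0, ε, AAZ)
All input consumed in state s0 with stack AAZ.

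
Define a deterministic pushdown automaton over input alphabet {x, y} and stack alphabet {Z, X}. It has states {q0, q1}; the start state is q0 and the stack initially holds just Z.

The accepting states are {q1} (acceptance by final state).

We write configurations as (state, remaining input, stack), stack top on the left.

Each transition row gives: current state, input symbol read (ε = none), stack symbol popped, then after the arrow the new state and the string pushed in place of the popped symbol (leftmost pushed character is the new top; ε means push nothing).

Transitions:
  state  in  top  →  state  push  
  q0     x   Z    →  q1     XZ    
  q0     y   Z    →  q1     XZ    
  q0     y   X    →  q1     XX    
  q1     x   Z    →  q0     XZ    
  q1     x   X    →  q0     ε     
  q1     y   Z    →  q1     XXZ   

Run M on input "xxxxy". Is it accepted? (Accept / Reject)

(q0, xxxxy, Z)
  read x, top Z: go to q1, push XZ → (q1, xxxy, XZ)
  read x, top X: go to q0, push ε → (q0, xxy, Z)
  read x, top Z: go to q1, push XZ → (q1, xy, XZ)
  read x, top X: go to q0, push ε → (q0, y, Z)
  read y, top Z: go to q1, push XZ → (q1, ε, XZ)
All input consumed; state q1 ∈ F.

Accept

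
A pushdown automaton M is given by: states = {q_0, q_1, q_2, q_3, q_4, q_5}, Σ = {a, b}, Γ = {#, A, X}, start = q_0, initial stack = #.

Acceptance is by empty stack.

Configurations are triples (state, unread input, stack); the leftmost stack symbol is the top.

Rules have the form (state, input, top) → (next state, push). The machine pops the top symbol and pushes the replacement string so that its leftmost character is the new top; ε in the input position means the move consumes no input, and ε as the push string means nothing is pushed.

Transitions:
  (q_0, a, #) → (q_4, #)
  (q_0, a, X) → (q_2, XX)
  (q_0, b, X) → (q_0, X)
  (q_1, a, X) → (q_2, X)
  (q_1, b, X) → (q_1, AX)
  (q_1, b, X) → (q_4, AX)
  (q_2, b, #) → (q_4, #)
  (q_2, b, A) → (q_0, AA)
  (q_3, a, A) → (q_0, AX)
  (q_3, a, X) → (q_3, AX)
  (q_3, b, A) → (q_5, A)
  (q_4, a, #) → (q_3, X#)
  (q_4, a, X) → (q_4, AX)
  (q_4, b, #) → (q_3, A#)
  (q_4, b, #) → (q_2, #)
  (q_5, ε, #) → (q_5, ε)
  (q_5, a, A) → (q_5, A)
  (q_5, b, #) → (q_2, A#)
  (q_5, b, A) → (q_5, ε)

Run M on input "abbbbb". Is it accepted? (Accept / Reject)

One accepting computation: (q_0, abbbbb, #) ⊢ (q_4, bbbbb, #) ⊢ (q_2, bbbb, #) ⊢ (q_4, bbb, #) ⊢ (q_3, bb, A#) ⊢ (q_5, b, A#) ⊢ (q_5, ε, #) ⊢ (q_5, ε, ε)
All input consumed and the stack is empty.

Accept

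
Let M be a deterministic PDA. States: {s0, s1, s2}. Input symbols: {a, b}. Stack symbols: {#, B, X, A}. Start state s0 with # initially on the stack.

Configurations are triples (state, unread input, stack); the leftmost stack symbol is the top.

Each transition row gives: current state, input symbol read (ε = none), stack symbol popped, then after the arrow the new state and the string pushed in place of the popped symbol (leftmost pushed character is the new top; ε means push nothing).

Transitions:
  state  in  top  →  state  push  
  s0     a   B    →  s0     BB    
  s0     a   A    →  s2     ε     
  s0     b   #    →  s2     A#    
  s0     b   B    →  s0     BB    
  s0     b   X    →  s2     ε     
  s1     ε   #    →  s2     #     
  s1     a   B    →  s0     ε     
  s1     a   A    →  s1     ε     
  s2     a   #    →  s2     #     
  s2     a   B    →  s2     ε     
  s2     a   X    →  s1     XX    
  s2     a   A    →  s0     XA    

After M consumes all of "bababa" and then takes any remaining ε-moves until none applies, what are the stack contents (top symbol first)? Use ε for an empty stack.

(s0, bababa, #) ⊢ (s2, ababa, A#) ⊢ (s0, baba, XA#) ⊢ (s2, aba, A#) ⊢ (s0, ba, XA#) ⊢ (s2, a, A#) ⊢ (s0, ε, XA#)
All input consumed in state s0 with stack XA#.

XA#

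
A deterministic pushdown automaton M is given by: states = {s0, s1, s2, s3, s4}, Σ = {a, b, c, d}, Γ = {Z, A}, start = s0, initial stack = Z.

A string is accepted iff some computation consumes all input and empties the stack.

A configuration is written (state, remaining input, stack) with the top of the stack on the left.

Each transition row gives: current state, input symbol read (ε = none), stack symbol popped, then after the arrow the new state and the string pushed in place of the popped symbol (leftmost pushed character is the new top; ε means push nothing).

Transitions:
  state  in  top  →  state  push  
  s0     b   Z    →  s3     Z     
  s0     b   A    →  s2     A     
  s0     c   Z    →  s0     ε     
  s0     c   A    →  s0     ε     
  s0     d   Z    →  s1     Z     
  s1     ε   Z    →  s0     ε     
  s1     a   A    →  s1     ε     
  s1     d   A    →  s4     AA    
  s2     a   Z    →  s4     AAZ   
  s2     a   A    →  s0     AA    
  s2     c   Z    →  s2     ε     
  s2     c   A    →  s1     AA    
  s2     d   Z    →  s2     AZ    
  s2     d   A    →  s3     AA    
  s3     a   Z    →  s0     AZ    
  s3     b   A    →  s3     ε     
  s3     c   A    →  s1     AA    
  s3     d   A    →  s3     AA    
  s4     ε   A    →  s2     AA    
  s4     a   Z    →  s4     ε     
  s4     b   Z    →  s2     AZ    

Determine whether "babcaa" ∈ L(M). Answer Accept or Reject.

(s0, babcaa, Z)
  read b, top Z: go to s3, push Z → (s3, abcaa, Z)
  read a, top Z: go to s0, push AZ → (s0, bcaa, AZ)
  read b, top A: go to s2, push A → (s2, caa, AZ)
  read c, top A: go to s1, push AA → (s1, aa, AAZ)
  read a, top A: go to s1, push ε → (s1, a, AZ)
  read a, top A: go to s1, push ε → (s1, ε, Z)
  ε-move, top Z: go to s0, push ε → (s0, ε, ε)
All input consumed and the stack is empty.

Accept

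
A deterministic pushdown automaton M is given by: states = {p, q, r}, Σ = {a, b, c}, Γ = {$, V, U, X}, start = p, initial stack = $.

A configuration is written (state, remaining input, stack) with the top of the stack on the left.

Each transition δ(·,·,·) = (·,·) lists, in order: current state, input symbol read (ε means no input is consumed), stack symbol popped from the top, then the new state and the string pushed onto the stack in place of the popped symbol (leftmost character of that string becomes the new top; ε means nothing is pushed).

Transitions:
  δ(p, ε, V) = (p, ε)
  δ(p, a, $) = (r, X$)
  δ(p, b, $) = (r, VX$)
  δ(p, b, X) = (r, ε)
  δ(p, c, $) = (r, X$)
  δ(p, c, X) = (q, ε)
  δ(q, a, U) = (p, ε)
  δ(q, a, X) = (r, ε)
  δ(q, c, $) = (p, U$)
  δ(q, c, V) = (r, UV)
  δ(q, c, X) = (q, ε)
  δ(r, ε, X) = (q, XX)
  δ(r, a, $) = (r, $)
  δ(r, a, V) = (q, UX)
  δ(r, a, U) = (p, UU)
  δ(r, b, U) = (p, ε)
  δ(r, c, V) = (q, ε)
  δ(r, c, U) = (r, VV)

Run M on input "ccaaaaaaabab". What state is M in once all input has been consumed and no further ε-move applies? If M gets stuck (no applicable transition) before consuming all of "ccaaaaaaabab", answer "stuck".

(p, ccaaaaaaabab, $)
  read c, top $: go to r, push X$ → (r, caaaaaaabab, X$)
  ε-move, top X: go to q, push XX → (q, caaaaaaabab, XX$)
  read c, top X: go to q, push ε → (q, aaaaaaabab, X$)
  read a, top X: go to r, push ε → (r, aaaaaabab, $)
  read a, top $: go to r, push $ → (r, aaaaabab, $)
  read a, top $: go to r, push $ → (r, aaaabab, $)
  read a, top $: go to r, push $ → (r, aaabab, $)
  read a, top $: go to r, push $ → (r, aabab, $)
  read a, top $: go to r, push $ → (r, abab, $)
  read a, top $: go to r, push $ → (r, bab, $)
No transition for (r, b, top $); M blocks with input bab remaining.

stuck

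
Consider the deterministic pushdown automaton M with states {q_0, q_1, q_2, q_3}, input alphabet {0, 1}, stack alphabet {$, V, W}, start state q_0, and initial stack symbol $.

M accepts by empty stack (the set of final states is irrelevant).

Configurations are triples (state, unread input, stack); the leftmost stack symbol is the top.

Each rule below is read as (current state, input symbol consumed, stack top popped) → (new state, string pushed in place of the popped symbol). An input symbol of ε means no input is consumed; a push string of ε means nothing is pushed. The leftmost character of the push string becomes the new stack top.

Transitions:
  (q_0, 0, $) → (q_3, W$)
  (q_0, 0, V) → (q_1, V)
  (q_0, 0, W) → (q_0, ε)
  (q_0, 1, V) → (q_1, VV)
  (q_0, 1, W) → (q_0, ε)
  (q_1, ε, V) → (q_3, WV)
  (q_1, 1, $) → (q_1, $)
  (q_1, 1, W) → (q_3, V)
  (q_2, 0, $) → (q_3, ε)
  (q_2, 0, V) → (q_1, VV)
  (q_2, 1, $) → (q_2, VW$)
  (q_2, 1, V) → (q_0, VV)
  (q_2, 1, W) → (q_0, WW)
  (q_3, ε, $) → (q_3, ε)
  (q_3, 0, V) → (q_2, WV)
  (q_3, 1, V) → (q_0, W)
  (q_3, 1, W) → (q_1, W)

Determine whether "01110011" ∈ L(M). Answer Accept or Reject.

(q_0, 01110011, $) ⊢ (q_3, 1110011, W$) ⊢ (q_1, 110011, W$) ⊢ (q_3, 10011, V$) ⊢ (q_0, 0011, W$) ⊢ (q_0, 011, $) ⊢ (q_3, 11, W$) ⊢ (q_1, 1, W$) ⊢ (q_3, ε, V$)
All input consumed; stack is V$, not empty, and no further ε-move applies.

Reject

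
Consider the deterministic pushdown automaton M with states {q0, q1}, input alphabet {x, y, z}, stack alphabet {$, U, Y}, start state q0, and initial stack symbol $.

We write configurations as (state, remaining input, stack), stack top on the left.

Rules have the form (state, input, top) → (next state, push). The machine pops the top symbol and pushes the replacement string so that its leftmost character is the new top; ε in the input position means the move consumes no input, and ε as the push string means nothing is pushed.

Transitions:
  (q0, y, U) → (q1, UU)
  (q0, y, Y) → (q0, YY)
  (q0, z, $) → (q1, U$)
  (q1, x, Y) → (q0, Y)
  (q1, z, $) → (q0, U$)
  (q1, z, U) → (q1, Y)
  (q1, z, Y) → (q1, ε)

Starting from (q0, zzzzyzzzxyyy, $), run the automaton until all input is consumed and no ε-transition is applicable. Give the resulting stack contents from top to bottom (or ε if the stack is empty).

YYYY$

(q0, zzzzyzzzxyyy, $)
  read z, top $: go to q1, push U$ → (q1, zzzyzzzxyyy, U$)
  read z, top U: go to q1, push Y → (q1, zzyzzzxyyy, Y$)
  read z, top Y: go to q1, push ε → (q1, zyzzzxyyy, $)
  read z, top $: go to q0, push U$ → (q0, yzzzxyyy, U$)
  read y, top U: go to q1, push UU → (q1, zzzxyyy, UU$)
  read z, top U: go to q1, push Y → (q1, zzxyyy, YU$)
  read z, top Y: go to q1, push ε → (q1, zxyyy, U$)
  read z, top U: go to q1, push Y → (q1, xyyy, Y$)
  read x, top Y: go to q0, push Y → (q0, yyy, Y$)
  read y, top Y: go to q0, push YY → (q0, yy, YY$)
  read y, top Y: go to q0, push YY → (q0, y, YYY$)
  read y, top Y: go to q0, push YY → (q0, ε, YYYY$)
All input consumed in state q0 with stack YYYY$.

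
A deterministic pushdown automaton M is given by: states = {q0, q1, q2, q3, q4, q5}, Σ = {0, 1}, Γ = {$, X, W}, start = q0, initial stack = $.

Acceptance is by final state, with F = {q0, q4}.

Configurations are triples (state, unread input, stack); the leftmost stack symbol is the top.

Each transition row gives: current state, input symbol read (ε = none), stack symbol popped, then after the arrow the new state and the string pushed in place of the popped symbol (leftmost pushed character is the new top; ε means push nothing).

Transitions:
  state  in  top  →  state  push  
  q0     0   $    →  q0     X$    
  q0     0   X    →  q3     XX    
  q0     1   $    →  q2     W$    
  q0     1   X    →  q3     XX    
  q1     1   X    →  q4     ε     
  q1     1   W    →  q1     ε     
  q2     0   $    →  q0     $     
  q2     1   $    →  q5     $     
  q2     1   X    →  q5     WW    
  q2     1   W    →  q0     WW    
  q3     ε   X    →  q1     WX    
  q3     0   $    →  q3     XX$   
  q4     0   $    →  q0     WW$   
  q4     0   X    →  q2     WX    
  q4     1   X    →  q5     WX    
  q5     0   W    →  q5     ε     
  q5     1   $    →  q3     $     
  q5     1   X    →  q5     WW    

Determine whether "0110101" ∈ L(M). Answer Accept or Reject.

Reject

(q0, 0110101, $)
  read 0, top $: go to q0, push X$ → (q0, 110101, X$)
  read 1, top X: go to q3, push XX → (q3, 10101, XX$)
  ε-move, top X: go to q1, push WX → (q1, 10101, WXX$)
  read 1, top W: go to q1, push ε → (q1, 0101, XX$)
No transition applies at (q1, 0101, XX$); input not fully consumed.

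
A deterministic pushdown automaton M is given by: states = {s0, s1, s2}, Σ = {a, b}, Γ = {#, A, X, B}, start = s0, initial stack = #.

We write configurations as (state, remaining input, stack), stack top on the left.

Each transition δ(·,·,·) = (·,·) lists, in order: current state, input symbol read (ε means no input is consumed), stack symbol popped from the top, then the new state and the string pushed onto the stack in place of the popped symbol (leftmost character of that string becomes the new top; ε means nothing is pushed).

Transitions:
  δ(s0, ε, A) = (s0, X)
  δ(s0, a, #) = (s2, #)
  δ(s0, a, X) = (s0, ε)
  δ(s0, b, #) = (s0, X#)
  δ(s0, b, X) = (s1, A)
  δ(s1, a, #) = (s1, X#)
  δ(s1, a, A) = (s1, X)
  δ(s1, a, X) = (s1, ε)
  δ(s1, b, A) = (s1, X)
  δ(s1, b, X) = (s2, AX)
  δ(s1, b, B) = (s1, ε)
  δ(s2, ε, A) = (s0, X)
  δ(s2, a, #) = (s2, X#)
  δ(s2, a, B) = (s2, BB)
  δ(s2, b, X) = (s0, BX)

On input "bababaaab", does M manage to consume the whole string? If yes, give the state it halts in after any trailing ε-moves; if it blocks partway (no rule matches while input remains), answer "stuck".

s0

(s0, bababaaab, #) ⊢ (s0, ababaaab, X#) ⊢ (s0, babaaab, #) ⊢ (s0, abaaab, X#) ⊢ (s0, baaab, #) ⊢ (s0, aaab, X#) ⊢ (s0, aab, #) ⊢ (s2, ab, #) ⊢ (s2, b, X#) ⊢ (s0, ε, BX#)
All input consumed; M is in state s0.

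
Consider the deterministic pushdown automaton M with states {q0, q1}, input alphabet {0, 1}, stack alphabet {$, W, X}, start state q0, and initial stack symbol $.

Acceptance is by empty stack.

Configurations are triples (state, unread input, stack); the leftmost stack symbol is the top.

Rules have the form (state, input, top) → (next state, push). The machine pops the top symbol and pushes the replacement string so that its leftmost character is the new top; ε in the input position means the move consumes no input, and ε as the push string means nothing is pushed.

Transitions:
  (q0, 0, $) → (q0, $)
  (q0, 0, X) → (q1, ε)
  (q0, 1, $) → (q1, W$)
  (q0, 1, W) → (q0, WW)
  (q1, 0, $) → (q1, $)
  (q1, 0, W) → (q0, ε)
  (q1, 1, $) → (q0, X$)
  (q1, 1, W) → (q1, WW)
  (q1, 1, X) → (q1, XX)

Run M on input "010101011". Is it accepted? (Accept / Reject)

Reject

(q0, 010101011, $)
  read 0, top $: go to q0, push $ → (q0, 10101011, $)
  read 1, top $: go to q1, push W$ → (q1, 0101011, W$)
  read 0, top W: go to q0, push ε → (q0, 101011, $)
  read 1, top $: go to q1, push W$ → (q1, 01011, W$)
  read 0, top W: go to q0, push ε → (q0, 1011, $)
  read 1, top $: go to q1, push W$ → (q1, 011, W$)
  read 0, top W: go to q0, push ε → (q0, 11, $)
  read 1, top $: go to q1, push W$ → (q1, 1, W$)
  read 1, top W: go to q1, push WW → (q1, ε, WW$)
All input consumed; stack is WW$, not empty, and no further ε-move applies.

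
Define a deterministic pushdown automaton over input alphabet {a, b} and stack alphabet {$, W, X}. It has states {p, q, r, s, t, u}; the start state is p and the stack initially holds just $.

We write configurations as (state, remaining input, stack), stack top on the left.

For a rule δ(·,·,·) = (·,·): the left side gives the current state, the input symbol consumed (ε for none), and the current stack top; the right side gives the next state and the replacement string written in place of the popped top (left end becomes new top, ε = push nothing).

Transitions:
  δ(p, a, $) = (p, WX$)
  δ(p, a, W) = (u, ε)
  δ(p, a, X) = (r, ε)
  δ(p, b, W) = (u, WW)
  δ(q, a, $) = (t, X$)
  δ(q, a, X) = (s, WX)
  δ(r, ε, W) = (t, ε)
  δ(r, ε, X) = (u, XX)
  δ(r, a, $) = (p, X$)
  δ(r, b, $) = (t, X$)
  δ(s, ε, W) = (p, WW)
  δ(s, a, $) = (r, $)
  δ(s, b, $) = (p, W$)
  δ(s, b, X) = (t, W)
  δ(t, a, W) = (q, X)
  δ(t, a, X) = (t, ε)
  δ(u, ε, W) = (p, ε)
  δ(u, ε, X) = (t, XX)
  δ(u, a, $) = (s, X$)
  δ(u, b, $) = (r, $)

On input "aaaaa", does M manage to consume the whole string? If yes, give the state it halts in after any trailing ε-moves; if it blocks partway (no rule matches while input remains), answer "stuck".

(p, aaaaa, $) ⊢ (p, aaaa, WX$) ⊢ (u, aaa, X$) ⊢ (t, aaa, XX$) ⊢ (t, aa, X$) ⊢ (t, a, $)
No transition for (t, a, top $); M blocks with input a remaining.

stuck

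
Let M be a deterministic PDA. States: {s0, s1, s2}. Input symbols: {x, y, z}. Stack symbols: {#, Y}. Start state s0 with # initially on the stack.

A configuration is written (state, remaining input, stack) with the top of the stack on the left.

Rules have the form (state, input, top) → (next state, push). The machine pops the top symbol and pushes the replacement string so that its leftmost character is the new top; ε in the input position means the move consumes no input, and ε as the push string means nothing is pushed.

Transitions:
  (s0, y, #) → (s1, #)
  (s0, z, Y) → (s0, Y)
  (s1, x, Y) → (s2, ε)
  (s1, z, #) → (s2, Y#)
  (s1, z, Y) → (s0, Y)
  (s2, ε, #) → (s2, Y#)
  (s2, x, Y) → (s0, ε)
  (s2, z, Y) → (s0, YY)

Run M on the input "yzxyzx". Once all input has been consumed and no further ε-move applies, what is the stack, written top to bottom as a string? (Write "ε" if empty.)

(s0, yzxyzx, #)
  read y, top #: go to s1, push # → (s1, zxyzx, #)
  read z, top #: go to s2, push Y# → (s2, xyzx, Y#)
  read x, top Y: go to s0, push ε → (s0, yzx, #)
  read y, top #: go to s1, push # → (s1, zx, #)
  read z, top #: go to s2, push Y# → (s2, x, Y#)
  read x, top Y: go to s0, push ε → (s0, ε, #)
All input consumed in state s0 with stack #.

#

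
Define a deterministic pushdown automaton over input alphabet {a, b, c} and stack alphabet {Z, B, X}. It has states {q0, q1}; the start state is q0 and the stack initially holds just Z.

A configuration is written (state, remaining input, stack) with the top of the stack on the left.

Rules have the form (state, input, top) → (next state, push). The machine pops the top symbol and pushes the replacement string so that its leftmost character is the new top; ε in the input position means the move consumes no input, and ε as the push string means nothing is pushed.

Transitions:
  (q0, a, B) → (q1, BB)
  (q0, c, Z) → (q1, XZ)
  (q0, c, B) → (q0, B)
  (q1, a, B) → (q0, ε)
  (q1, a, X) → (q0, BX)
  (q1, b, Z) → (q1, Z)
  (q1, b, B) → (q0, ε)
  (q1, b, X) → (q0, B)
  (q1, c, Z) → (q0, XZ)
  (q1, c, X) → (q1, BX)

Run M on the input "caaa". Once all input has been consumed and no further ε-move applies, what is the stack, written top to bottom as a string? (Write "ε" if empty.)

(q0, caaa, Z)
  read c, top Z: go to q1, push XZ → (q1, aaa, XZ)
  read a, top X: go to q0, push BX → (q0, aa, BXZ)
  read a, top B: go to q1, push BB → (q1, a, BBXZ)
  read a, top B: go to q0, push ε → (q0, ε, BXZ)
All input consumed in state q0 with stack BXZ.

BXZ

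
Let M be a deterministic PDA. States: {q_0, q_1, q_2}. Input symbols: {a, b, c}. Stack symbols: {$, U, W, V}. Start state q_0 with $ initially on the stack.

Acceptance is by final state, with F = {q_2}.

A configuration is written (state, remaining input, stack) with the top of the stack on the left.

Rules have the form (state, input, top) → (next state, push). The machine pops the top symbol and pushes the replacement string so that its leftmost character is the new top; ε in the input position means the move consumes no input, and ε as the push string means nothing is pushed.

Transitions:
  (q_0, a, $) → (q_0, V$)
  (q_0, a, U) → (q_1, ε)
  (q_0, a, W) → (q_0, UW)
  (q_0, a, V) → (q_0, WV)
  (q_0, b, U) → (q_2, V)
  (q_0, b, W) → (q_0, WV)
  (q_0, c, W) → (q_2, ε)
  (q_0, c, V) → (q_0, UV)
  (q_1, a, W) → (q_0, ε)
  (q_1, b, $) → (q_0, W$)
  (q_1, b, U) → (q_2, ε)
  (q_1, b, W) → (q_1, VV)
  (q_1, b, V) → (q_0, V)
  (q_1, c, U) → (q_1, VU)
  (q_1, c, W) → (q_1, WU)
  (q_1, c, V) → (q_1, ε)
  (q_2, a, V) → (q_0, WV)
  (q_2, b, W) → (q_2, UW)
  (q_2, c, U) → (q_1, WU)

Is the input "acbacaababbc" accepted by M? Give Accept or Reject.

(q_0, acbacaababbc, $)
  read a, top $: go to q_0, push V$ → (q_0, cbacaababbc, V$)
  read c, top V: go to q_0, push UV → (q_0, bacaababbc, UV$)
  read b, top U: go to q_2, push V → (q_2, acaababbc, VV$)
  read a, top V: go to q_0, push WV → (q_0, caababbc, WVV$)
  read c, top W: go to q_2, push ε → (q_2, aababbc, VV$)
  read a, top V: go to q_0, push WV → (q_0, ababbc, WVV$)
  read a, top W: go to q_0, push UW → (q_0, babbc, UWVV$)
  read b, top U: go to q_2, push V → (q_2, abbc, VWVV$)
  read a, top V: go to q_0, push WV → (q_0, bbc, WVWVV$)
  read b, top W: go to q_0, push WV → (q_0, bc, WVVWVV$)
  read b, top W: go to q_0, push WV → (q_0, c, WVVVWVV$)
  read c, top W: go to q_2, push ε → (q_2, ε, VVVWVV$)
All input consumed; state q_2 ∈ F.

Accept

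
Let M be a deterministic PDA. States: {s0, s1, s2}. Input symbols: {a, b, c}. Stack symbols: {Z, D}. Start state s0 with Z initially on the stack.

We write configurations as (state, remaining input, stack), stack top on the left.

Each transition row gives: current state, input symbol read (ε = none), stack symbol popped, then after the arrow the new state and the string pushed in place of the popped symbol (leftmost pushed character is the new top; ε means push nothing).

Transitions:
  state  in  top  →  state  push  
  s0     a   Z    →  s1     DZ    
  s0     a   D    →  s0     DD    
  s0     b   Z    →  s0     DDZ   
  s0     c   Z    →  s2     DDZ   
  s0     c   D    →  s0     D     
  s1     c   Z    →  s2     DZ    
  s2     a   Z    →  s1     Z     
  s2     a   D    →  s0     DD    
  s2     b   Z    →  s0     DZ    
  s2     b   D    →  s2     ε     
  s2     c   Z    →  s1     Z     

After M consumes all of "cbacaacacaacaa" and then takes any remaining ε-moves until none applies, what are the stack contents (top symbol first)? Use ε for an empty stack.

(s0, cbacaacacaacaa, Z)
  read c, top Z: go to s2, push DDZ → (s2, bacaacacaacaa, DDZ)
  read b, top D: go to s2, push ε → (s2, acaacacaacaa, DZ)
  read a, top D: go to s0, push DD → (s0, caacacaacaa, DDZ)
  read c, top D: go to s0, push D → (s0, aacacaacaa, DDZ)
  read a, top D: go to s0, push DD → (s0, acacaacaa, DDDZ)
  read a, top D: go to s0, push DD → (s0, cacaacaa, DDDDZ)
  read c, top D: go to s0, push D → (s0, acaacaa, DDDDZ)
  read a, top D: go to s0, push DD → (s0, caacaa, DDDDDZ)
  read c, top D: go to s0, push D → (s0, aacaa, DDDDDZ)
  read a, top D: go to s0, push DD → (s0, acaa, DDDDDDZ)
  read a, top D: go to s0, push DD → (s0, caa, DDDDDDDZ)
  read c, top D: go to s0, push D → (s0, aa, DDDDDDDZ)
  read a, top D: go to s0, push DD → (s0, a, DDDDDDDDZ)
  read a, top D: go to s0, push DD → (s0, ε, DDDDDDDDDZ)
All input consumed in state s0 with stack DDDDDDDDDZ.

DDDDDDDDDZ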